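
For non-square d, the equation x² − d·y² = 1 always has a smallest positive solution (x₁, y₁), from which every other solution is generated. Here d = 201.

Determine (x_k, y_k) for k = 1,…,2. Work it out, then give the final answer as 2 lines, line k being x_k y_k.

515095 36332
530645718049 37428863080

√201 = [14; 5,1,1,1,2,…,1,5,28, …], period ℓ=14 (even) → k=13
step 0: (14, 1)  from 14·(1,0) + (0,1)
step 1: (71, 5)  from 5·(14,1) + (1,0)
step 2: (85, 6)  from 1·(71,5) + (14,1)
…
step 5: (638, 45)  from 2·(241,17) + (156,11)
…
step 9: (24768, 1747)  from 2·(8549,603) + (7670,541)
step 10: (33317, 2350)  from 1·(24768,1747) + (8549,603)
step 11: (58085, 4097)  from 1·(33317,2350) + (24768,1747)
step 12: (91402, 6447)  from 1·(58085,4097) + (33317,2350)
step 13: (515095, 36332)  from 5·(91402,6447) + (58085,4097)
→ (515095, 36332).  Check: 515095²=265322859025, 201·36332²=265322859024, difference 1.
(515095+36332√201)^2 = 530645718049 + 37428863080√201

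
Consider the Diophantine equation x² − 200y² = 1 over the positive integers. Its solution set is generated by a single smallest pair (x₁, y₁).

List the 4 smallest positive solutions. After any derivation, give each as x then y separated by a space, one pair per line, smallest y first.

99 7
19601 1386
3880899 274421
768398401 54333972

d=200: √d = [14; 7,28] (ℓ=2, even), read p_1/q_1
k=0  a_k=14  p_k/q_k = 14/1
k=1  a_k=7  p_k/q_k = 99/7
fundamental: x₁=99, y₁=7  (since 9801 − 200·49 = 1)
n=2: (99,7)∘(99,7) = (99·99+200·7·7, 99·7+7·99) = (19601,1386)
n=3: (19601,1386)∘(99,7) = (99·19601+200·7·1386, 99·1386+7·19601) = (3880899,274421)
n=4: (3880899,274421)∘(99,7) = (99·3880899+200·7·274421, 99·274421+7·3880899) = (768398401,54333972)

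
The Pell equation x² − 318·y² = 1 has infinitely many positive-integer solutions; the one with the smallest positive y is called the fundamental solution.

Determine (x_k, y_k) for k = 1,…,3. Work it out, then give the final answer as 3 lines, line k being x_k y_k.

d=318: √d = [17; 1,4,1,34] (ℓ=4, even), read p_3/q_3
i=0: a=17 ⇒ p=17, q=1
…
i=2: a=4 ⇒ p=89, q=5
i=3: a=1 ⇒ p=107, q=6
fundamental: x₁=107, y₁=6  (since 11449 − 318·36 = 1)
(x_2, y_2) = (107·107 + 318·6·6, 107·6 + 6·107) = (22897, 1284)
(x_3, y_3) = (107·22897 + 318·6·1284, 107·1284 + 6·22897) = (4899851, 274770)

107 6
22897 1284
4899851 274770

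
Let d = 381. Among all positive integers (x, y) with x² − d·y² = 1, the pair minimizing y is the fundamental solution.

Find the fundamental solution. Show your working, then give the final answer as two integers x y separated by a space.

d=381: √d = [19; 1,1,12,1,1,38] (ℓ=6, even), read p_5/q_5
k=0  a_k=19  p_k/q_k = 19/1
…
k=4  a_k=1  p_k/q_k = 527/27
k=5  a_k=1  p_k/q_k = 1015/52
fundamental: x₁=1015, y₁=52  (since 1030225 − 381·2704 = 1)

1015 52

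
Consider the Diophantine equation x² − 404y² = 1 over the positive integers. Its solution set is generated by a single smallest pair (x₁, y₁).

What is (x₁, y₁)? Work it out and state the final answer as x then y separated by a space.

201 10

√404 = [20; 10,40, …], period ℓ=2 (even) → k=1
k=0  a_k=20  p_k/q_k = 20/1
k=1  a_k=10  p_k/q_k = 201/10
→ (201, 10).  Check: 201²=40401, 404·10²=40400, difference 1.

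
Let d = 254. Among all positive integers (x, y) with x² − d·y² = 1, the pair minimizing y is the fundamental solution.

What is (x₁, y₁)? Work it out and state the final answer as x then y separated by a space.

255 16

√254 → a₀=15, period (1,14,1,30); ℓ=4 even so k=3
k=0  a_k=15  p_k/q_k = 15/1
k=1  a_k=1  p_k/q_k = 16/1
k=2  a_k=14  p_k/q_k = 239/15
k=3  a_k=1  p_k/q_k = 255/16
fundamental: x₁=255, y₁=16  (since 65025 − 254·256 = 1)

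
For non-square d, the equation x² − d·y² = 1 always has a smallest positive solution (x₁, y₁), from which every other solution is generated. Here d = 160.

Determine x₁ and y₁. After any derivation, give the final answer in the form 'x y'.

[12; 1,1,1,5,1,1,1,24] for √160; ℓ=8 ⇒ convergent index 7
a_0=12:  p_0=12·1+0=12,  q_0=12·0+1=1
…
a_3=1:  p_3=1·25+13=38,  q_3=1·2+1=3
…
a_5=1:  p_5=1·215+38=253,  q_5=1·17+3=20
a_6=1:  p_6=1·253+215=468,  q_6=1·20+17=37
a_7=1:  p_7=1·468+253=721,  q_7=1·37+20=57
(x₁, y₁) = (721, 57);  721² − 160·57² = 1 ✓

721 57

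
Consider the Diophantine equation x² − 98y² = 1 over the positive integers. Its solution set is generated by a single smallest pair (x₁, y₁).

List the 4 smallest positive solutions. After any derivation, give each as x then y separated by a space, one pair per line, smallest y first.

99 10
19601 1980
3880899 392030
768398401 77619960

√98 = [9; 1,8,1,18, …], period ℓ=4 (even) → k=3
k=0  a_k=9  p_k/q_k = 9/1
…
k=2  a_k=8  p_k/q_k = 89/9
k=3  a_k=1  p_k/q_k = 99/10
fundamental: x₁=99, y₁=10  (since 9801 − 98·100 = 1)
(99+10√98)^2 = 19601 + 1980√98
(99+10√98)^3 = 3880899 + 392030√98
(99+10√98)^4 = 768398401 + 77619960√98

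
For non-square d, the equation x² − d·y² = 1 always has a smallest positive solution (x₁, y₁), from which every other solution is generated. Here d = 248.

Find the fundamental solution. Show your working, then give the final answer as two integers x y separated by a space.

63 4

√248 → a₀=15, period (1,2,1,30); ℓ=4 even so k=3
a_0=15:  p_0=15·1+0=15,  q_0=15·0+1=1
…
a_2=2:  p_2=2·16+15=47,  q_2=2·1+1=3
a_3=1:  p_3=1·47+16=63,  q_3=1·3+1=4
→ (63, 4).  Check: 63²=3969, 248·4²=3968, difference 1.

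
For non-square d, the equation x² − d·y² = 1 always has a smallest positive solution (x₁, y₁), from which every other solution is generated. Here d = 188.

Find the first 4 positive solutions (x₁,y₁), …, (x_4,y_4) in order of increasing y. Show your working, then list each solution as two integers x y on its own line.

4607 336
42448897 3095904
391124132351 28525659120
3603817713033217 262835420035776

√188 = [13; 1,2,2,6,2,2,1,26, …], period ℓ=8 (even) → k=7
k=0  a_k=13  p_k/q_k = 13/1
…
k=5  a_k=2  p_k/q_k = 1330/97
k=6  a_k=2  p_k/q_k = 3277/239
k=7  a_k=1  p_k/q_k = 4607/336
→ (4607, 336).  Check: 4607²=21224449, 188·336²=21224448, difference 1.
k=2:  x_2 = 4607·4607+188·336·336 = 42448897,  y_2 = 4607·336+336·4607 = 3095904
k=3:  x_3 = 4607·42448897+188·336·3095904 = 391124132351,  y_3 = 4607·3095904+336·42448897 = 28525659120
k=4:  x_4 = 4607·391124132351+188·336·28525659120 = 3603817713033217,  y_4 = 4607·28525659120+336·391124132351 = 262835420035776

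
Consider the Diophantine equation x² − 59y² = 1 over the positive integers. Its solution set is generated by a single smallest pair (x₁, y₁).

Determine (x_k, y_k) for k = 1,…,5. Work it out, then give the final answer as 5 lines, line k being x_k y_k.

530 69
561799 73140
595506410 77528331
631236232801 82179957720
669109811262650 87110677654869

√59 = [7; 1,2,7,2,1,14, …], period ℓ=6 (even) → k=5
a_0=7:  p_0=7·1+0=7,  q_0=7·0+1=1
…
a_2=2:  p_2=2·8+7=23,  q_2=2·1+1=3
…
a_4=2:  p_4=2·169+23=361,  q_4=2·22+3=47
a_5=1:  p_5=1·361+169=530,  q_5=1·47+22=69
fundamental: x₁=530, y₁=69  (since 280900 − 59·4761 = 1)
k=2:  x_2 = 530·530+59·69·69 = 561799,  y_2 = 530·69+69·530 = 73140
k=3:  x_3 = 530·561799+59·69·73140 = 595506410,  y_3 = 530·73140+69·561799 = 77528331
k=4:  x_4 = 530·595506410+59·69·77528331 = 631236232801,  y_4 = 530·77528331+69·595506410 = 82179957720
k=5:  x_5 = 530·631236232801+59·69·82179957720 = 669109811262650,  y_5 = 530·82179957720+69·631236232801 = 87110677654869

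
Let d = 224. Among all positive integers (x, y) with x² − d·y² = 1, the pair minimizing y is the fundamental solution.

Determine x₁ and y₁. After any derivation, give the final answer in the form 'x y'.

15 1

d=224: √d = [14; 1,28] (ℓ=2, even), read p_1/q_1
step 0: (14, 1)  from 14·(1,0) + (0,1)
step 1: (15, 1)  from 1·(14,1) + (1,0)
fundamental: x₁=15, y₁=1  (since 225 − 224·1 = 1)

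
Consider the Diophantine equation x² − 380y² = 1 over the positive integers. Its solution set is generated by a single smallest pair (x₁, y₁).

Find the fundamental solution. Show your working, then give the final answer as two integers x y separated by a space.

√380 = [19; 2,38, …], period ℓ=2 (even) → k=1
a_0=19:  p_0=19·1+0=19,  q_0=19·0+1=1
a_1=2:  p_1=2·19+1=39,  q_1=2·1+0=2
→ (39, 2).  Check: 39²=1521, 380·2²=1520, difference 1.

39 2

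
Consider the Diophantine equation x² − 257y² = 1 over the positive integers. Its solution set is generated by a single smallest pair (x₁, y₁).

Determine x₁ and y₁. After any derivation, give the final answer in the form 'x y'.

√257 → a₀=16, period (32); ℓ=1 odd so k=1
i=0: a=16 ⇒ p=16, q=1
i=1: a=32 ⇒ p=513, q=32
fundamental: x₁=513, y₁=32  (since 263169 − 257·1024 = 1)

513 32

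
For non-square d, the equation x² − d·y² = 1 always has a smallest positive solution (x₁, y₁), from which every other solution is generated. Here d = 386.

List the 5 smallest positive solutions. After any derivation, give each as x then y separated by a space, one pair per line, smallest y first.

111555 5678
24889036049 1266818580
5552992832780835 282639893378122
1238928230896843060801 63059786610325980840
276417277589841662462530275 14069268990347189691834278

√386 → a₀=19, period (1,1,1,4,1,18,1,4,1,1,1,38); ℓ=12 even so k=11
i=0: a=19 ⇒ p=19, q=1
i=1: a=1 ⇒ p=20, q=1
i=2: a=1 ⇒ p=39, q=2
i=3: a=1 ⇒ p=59, q=3
i=4: a=4 ⇒ p=275, q=14
…
i=6: a=18 ⇒ p=6287, q=320
…
i=9: a=1 ⇒ p=39392, q=2005
i=10: a=1 ⇒ p=72163, q=3673
i=11: a=1 ⇒ p=111555, q=5678
→ (111555, 5678).  Check: 111555²=12444518025, 386·5678²=12444518024, difference 1.
k=2:  x_2 = 111555·111555+386·5678·5678 = 24889036049,  y_2 = 111555·5678+5678·111555 = 1266818580
k=3:  x_3 = 111555·24889036049+386·5678·1266818580 = 5552992832780835,  y_3 = 111555·1266818580+5678·24889036049 = 282639893378122
k=4:  x_4 = 111555·5552992832780835+386·5678·282639893378122 = 1238928230896843060801,  y_4 = 111555·282639893378122+5678·5552992832780835 = 63059786610325980840
k=5:  x_5 = 111555·1238928230896843060801+386·5678·63059786610325980840 = 276417277589841662462530275,  y_5 = 111555·63059786610325980840+5678·1238928230896843060801 = 14069268990347189691834278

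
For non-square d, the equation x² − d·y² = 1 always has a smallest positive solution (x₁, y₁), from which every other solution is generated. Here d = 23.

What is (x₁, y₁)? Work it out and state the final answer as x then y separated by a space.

24 5

√23 → a₀=4, period (1,3,1,8); ℓ=4 even so k=3
k=0  a_k=4  p_k/q_k = 4/1
…
k=2  a_k=3  p_k/q_k = 19/4
k=3  a_k=1  p_k/q_k = 24/5
(x₁, y₁) = (24, 5);  24² − 23·5² = 1 ✓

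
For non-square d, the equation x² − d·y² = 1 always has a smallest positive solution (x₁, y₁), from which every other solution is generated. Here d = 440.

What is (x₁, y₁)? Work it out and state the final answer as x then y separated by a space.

√440 → a₀=20, period (1,40); ℓ=2 even so k=1
step 0: (20, 1)  from 20·(1,0) + (0,1)
step 1: (21, 1)  from 1·(20,1) + (1,0)
(x₁, y₁) = (21, 1);  21² − 440·1² = 1 ✓

21 1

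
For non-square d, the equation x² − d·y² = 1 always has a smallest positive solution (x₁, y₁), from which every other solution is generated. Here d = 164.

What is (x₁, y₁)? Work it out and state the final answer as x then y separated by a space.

2049 160

√164 → a₀=12, period (1,4,6,4,1,24); ℓ=6 even so k=5
k=0  a_k=12  p_k/q_k = 12/1
k=1  a_k=1  p_k/q_k = 13/1
…
k=3  a_k=6  p_k/q_k = 397/31
k=4  a_k=4  p_k/q_k = 1652/129
k=5  a_k=1  p_k/q_k = 2049/160
→ (2049, 160).  Check: 2049²=4198401, 164·160²=4198400, difference 1.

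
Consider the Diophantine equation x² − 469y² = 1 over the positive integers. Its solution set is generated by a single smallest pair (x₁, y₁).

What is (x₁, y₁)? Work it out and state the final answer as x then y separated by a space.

[21; 1,1,1,10,6,10,1,1,1,42] for √469; ℓ=10 ⇒ convergent index 9
step 0: (21, 1)  from 21·(1,0) + (0,1)
step 1: (22, 1)  from 1·(21,1) + (1,0)
…
step 3: (65, 3)  from 1·(43,2) + (22,1)
step 4: (693, 32)  from 10·(65,3) + (43,2)
step 5: (4223, 195)  from 6·(693,32) + (65,3)
step 6: (42923, 1982)  from 10·(4223,195) + (693,32)
step 7: (47146, 2177)  from 1·(42923,1982) + (4223,195)
step 8: (90069, 4159)  from 1·(47146,2177) + (42923,1982)
step 9: (137215, 6336)  from 1·(90069,4159) + (47146,2177)
→ (137215, 6336).  Check: 137215²=18827956225, 469·6336²=18827956224, difference 1.

137215 6336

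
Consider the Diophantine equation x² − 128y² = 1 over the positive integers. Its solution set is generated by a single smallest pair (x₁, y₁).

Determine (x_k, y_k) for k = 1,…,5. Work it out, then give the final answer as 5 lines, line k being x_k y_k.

[11; 3,5,3,22] for √128; ℓ=4 ⇒ convergent index 3
step 0: (11, 1)  from 11·(1,0) + (0,1)
step 1: (34, 3)  from 3·(11,1) + (1,0)
step 2: (181, 16)  from 5·(34,3) + (11,1)
step 3: (577, 51)  from 3·(181,16) + (34,3)
(x₁, y₁) = (577, 51);  577² − 128·51² = 1 ✓
(577+51√128)^2 = 665857 + 58854√128
(577+51√128)^3 = 768398401 + 67917465√128
(577+51√128)^4 = 886731088897 + 78376695756√128
(577+51√128)^5 = 1023286908188737 + 90446638984959√128

577 51
665857 58854
768398401 67917465
886731088897 78376695756
1023286908188737 90446638984959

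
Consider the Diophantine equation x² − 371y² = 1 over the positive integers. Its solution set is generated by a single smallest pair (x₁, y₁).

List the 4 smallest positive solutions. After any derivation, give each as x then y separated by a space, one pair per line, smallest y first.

1695 88
5746049 298320
19479104415 1011304712
66034158220801 3428322675360

d=371: √d = [19; 3,1,4,1,3,38] (ℓ=6, even), read p_5/q_5
i=0: a=19 ⇒ p=19, q=1
…
i=4: a=1 ⇒ p=443, q=23
i=5: a=3 ⇒ p=1695, q=88
fundamental: x₁=1695, y₁=88  (since 2873025 − 371·7744 = 1)
(x_2, y_2) = (1695·1695 + 371·88·88, 1695·88 + 88·1695) = (5746049, 298320)
(x_3, y_3) = (1695·5746049 + 371·88·298320, 1695·298320 + 88·5746049) = (19479104415, 1011304712)
(x_4, y_4) = (1695·19479104415 + 371·88·1011304712, 1695·1011304712 + 88·19479104415) = (66034158220801, 3428322675360)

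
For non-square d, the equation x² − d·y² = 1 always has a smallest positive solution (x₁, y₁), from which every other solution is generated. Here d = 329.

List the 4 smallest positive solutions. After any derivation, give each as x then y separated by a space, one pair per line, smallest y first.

√329 = [18; 7,4,2,1,1,4,1,1,2,4,7,36, …], period ℓ=12 (even) → k=11
k=0  a_k=18  p_k/q_k = 18/1
…
k=5  a_k=1  p_k/q_k = 2884/159
…
k=7  a_k=1  p_k/q_k = 16125/889
k=8  a_k=1  p_k/q_k = 29366/1619
k=9  a_k=2  p_k/q_k = 74857/4127
k=10  a_k=4  p_k/q_k = 328794/18127
k=11  a_k=7  p_k/q_k = 2376415/131016
fundamental: x₁=2376415, y₁=131016  (since 5647348252225 − 329·17165192256 = 1)
(x_2, y_2) = (2376415·2376415 + 329·131016·131016, 2376415·131016 + 131016·2376415) = (11294696504449, 622696775280)
(x_3, y_3) = (2376415·11294696504449 + 329·131016·622696775280, 2376415·622696775280 + 131016·11294696504449) = (53681772387237964255, 2959571914453911384)
(x_4, y_4) = (2376415·53681772387237964255 + 329·131016·2959571914453911384, 2376415·2959571914453911384 + 131016·53681772387237964255) = (255140338255224918953587201, 14066342182173360946441440)

2376415 131016
11294696504449 622696775280
53681772387237964255 2959571914453911384
255140338255224918953587201 14066342182173360946441440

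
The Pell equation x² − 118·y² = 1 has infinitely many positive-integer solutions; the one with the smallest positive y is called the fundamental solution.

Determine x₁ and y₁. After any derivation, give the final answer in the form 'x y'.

√118 → a₀=10, period (1,6,3,2,10,2,3,6,1,20); ℓ=10 even so k=9
k=0  a_k=10  p_k/q_k = 10/1
k=1  a_k=1  p_k/q_k = 11/1
…
k=3  a_k=3  p_k/q_k = 239/22
k=4  a_k=2  p_k/q_k = 554/51
…
k=8  a_k=6  p_k/q_k = 264802/24377
k=9  a_k=1  p_k/q_k = 306917/28254
fundamental: x₁=306917, y₁=28254  (since 94198044889 − 118·798288516 = 1)

306917 28254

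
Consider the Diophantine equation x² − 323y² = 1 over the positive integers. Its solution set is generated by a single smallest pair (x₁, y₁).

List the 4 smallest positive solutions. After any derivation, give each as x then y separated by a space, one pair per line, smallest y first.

√323 → a₀=17, period (1,34); ℓ=2 even so k=1
a_0=17:  p_0=17·1+0=17,  q_0=17·0+1=1
a_1=1:  p_1=1·17+1=18,  q_1=1·1+0=1
(x₁, y₁) = (18, 1);  18² − 323·1² = 1 ✓
k=2:  x_2 = 18·18+323·1·1 = 647,  y_2 = 18·1+1·18 = 36
k=3:  x_3 = 18·647+323·1·36 = 23274,  y_3 = 18·36+1·647 = 1295
k=4:  x_4 = 18·23274+323·1·1295 = 837217,  y_4 = 18·1295+1·23274 = 46584

18 1
647 36
23274 1295
837217 46584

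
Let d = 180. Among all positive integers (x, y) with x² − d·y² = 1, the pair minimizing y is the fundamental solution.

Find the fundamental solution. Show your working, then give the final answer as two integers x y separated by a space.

161 12

[13; 2,2,2,26] for √180; ℓ=4 ⇒ convergent index 3
a_0=13:  p_0=13·1+0=13,  q_0=13·0+1=1
…
a_2=2:  p_2=2·27+13=67,  q_2=2·2+1=5
a_3=2:  p_3=2·67+27=161,  q_3=2·5+2=12
→ (161, 12).  Check: 161²=25921, 180·12²=25920, difference 1.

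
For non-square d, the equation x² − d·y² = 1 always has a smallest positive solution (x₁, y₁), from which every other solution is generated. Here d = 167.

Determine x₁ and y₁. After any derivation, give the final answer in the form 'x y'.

168 13

d=167: √d = [12; 1,11,1,24] (ℓ=4, even), read p_3/q_3
i=0: a=12 ⇒ p=12, q=1
i=1: a=1 ⇒ p=13, q=1
i=2: a=11 ⇒ p=155, q=12
i=3: a=1 ⇒ p=168, q=13
→ (168, 13).  Check: 168²=28224, 167·13²=28223, difference 1.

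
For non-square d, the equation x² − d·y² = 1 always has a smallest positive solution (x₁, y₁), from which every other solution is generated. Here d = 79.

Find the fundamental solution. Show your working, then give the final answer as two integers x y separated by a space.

80 9

√79 → a₀=8, period (1,7,1,16); ℓ=4 even so k=3
i=0: a=8 ⇒ p=8, q=1
…
i=2: a=7 ⇒ p=71, q=8
i=3: a=1 ⇒ p=80, q=9
fundamental: x₁=80, y₁=9  (since 6400 − 79·81 = 1)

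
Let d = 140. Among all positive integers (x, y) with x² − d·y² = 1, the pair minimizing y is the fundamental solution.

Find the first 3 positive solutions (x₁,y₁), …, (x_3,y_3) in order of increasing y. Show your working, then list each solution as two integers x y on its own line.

71 6
10081 852
1431431 120978

√140 → a₀=11, period (1,4,1,22); ℓ=4 even so k=3
a_0=11:  p_0=11·1+0=11,  q_0=11·0+1=1
…
a_2=4:  p_2=4·12+11=59,  q_2=4·1+1=5
a_3=1:  p_3=1·59+12=71,  q_3=1·5+1=6
→ (71, 6).  Check: 71²=5041, 140·6²=5040, difference 1.
(x_2, y_2) = (71·71 + 140·6·6, 71·6 + 6·71) = (10081, 852)
(x_3, y_3) = (71·10081 + 140·6·852, 71·852 + 6·10081) = (1431431, 120978)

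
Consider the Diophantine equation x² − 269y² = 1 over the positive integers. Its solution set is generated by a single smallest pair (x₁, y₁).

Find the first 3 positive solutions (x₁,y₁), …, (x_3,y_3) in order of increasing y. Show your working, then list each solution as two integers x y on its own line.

13449 820
361751201 22056360
9730383791049 593271970460

√269 → a₀=16, period (2,2,32); ℓ=3 odd so k=5
a_0=16:  p_0=16·1+0=16,  q_0=16·0+1=1
a_1=2:  p_1=2·16+1=33,  q_1=2·1+0=2
…
a_3=32:  p_3=32·82+33=2657,  q_3=32·5+2=162
a_4=2:  p_4=2·2657+82=5396,  q_4=2·162+5=329
a_5=2:  p_5=2·5396+2657=13449,  q_5=2·329+162=820
→ (13449, 820).  Check: 13449²=180875601, 269·820²=180875600, difference 1.
k=2:  x_2 = 13449·13449+269·820·820 = 361751201,  y_2 = 13449·820+820·13449 = 22056360
k=3:  x_3 = 13449·361751201+269·820·22056360 = 9730383791049,  y_3 = 13449·22056360+820·361751201 = 593271970460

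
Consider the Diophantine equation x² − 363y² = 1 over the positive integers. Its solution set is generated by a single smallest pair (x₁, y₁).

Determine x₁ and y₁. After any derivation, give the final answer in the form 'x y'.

362 19

d=363: √d = [19; 19,38] (ℓ=2, even), read p_1/q_1
k=0  a_k=19  p_k/q_k = 19/1
k=1  a_k=19  p_k/q_k = 362/19
(x₁, y₁) = (362, 19);  362² − 363·19² = 1 ✓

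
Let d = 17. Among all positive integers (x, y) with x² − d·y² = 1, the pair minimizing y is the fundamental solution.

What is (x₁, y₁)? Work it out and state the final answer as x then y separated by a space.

[4; 8] for √17; ℓ=1 ⇒ convergent index 1
step 0: (4, 1)  from 4·(1,0) + (0,1)
step 1: (33, 8)  from 8·(4,1) + (1,0)
→ (33, 8).  Check: 33²=1089, 17·8²=1088, difference 1.

33 8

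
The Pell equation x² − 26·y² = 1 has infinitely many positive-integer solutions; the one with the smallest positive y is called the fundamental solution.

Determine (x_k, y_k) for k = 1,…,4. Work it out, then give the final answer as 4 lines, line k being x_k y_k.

51 10
5201 1020
530451 104030
54100801 10610040

√26 → a₀=5, period (10); ℓ=1 odd so k=1
step 0: (5, 1)  from 5·(1,0) + (0,1)
step 1: (51, 10)  from 10·(5,1) + (1,0)
fundamental: x₁=51, y₁=10  (since 2601 − 26·100 = 1)
n=2: (51,10)∘(51,10) = (51·51+26·10·10, 51·10+10·51) = (5201,1020)
n=3: (5201,1020)∘(51,10) = (51·5201+26·10·1020, 51·1020+10·5201) = (530451,104030)
n=4: (530451,104030)∘(51,10) = (51·530451+26·10·104030, 51·104030+10·530451) = (54100801,10610040)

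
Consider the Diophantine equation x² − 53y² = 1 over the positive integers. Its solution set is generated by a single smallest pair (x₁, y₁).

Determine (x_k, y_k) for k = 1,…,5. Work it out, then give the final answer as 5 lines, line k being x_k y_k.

66249 9100
8777860001 1205731800
1163048894346249 159757052027300
154101652394311440001 21167489878307463600
20418160737778428282906249 2804650073736225260045500

√53 = [7; 3,1,1,3,14, …], period ℓ=5 (odd) → k=9
a_0=7:  p_0=7·1+0=7,  q_0=7·0+1=1
a_1=3:  p_1=3·7+1=22,  q_1=3·1+0=3
a_2=1:  p_2=1·22+7=29,  q_2=1·3+1=4
a_3=1:  p_3=1·29+22=51,  q_3=1·4+3=7
a_4=3:  p_4=3·51+29=182,  q_4=3·7+4=25
a_5=14:  p_5=14·182+51=2599,  q_5=14·25+7=357
…
a_7=1:  p_7=1·7979+2599=10578,  q_7=1·1096+357=1453
a_8=1:  p_8=1·10578+7979=18557,  q_8=1·1453+1096=2549
a_9=3:  p_9=3·18557+10578=66249,  q_9=3·2549+1453=9100
fundamental: x₁=66249, y₁=9100  (since 4388930001 − 53·82810000 = 1)
(x_2, y_2) = (66249·66249 + 53·9100·9100, 66249·9100 + 9100·66249) = (8777860001, 1205731800)
(x_3, y_3) = (66249·8777860001 + 53·9100·1205731800, 66249·1205731800 + 9100·8777860001) = (1163048894346249, 159757052027300)
(x_4, y_4) = (66249·1163048894346249 + 53·9100·159757052027300, 66249·159757052027300 + 9100·1163048894346249) = (154101652394311440001, 21167489878307463600)
(x_5, y_5) = (66249·154101652394311440001 + 53·9100·21167489878307463600, 66249·21167489878307463600 + 9100·154101652394311440001) = (20418160737778428282906249, 2804650073736225260045500)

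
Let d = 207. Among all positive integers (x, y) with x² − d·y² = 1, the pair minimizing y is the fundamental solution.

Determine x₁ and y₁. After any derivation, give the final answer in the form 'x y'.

d=207: √d = [14; 2,1,1,2,1,1,2,28] (ℓ=8, even), read p_7/q_7
i=0: a=14 ⇒ p=14, q=1
i=1: a=2 ⇒ p=29, q=2
i=2: a=1 ⇒ p=43, q=3
…
i=4: a=2 ⇒ p=187, q=13
i=5: a=1 ⇒ p=259, q=18
i=6: a=1 ⇒ p=446, q=31
i=7: a=2 ⇒ p=1151, q=80
fundamental: x₁=1151, y₁=80  (since 1324801 − 207·6400 = 1)

1151 80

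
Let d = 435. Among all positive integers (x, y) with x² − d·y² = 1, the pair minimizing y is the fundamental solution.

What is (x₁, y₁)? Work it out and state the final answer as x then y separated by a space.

√435 = [20; 1,5,1,40, …], period ℓ=4 (even) → k=3
i=0: a=20 ⇒ p=20, q=1
i=1: a=1 ⇒ p=21, q=1
i=2: a=5 ⇒ p=125, q=6
i=3: a=1 ⇒ p=146, q=7
fundamental: x₁=146, y₁=7  (since 21316 − 435·49 = 1)

146 7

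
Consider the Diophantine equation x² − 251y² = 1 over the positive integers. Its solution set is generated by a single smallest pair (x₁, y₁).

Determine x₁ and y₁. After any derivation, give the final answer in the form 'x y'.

√251 → a₀=15, period (1,5,2,1,2,…,5,1,30); ℓ=14 even so k=13
a_0=15:  p_0=15·1+0=15,  q_0=15·0+1=1
…
a_3=2:  p_3=2·95+16=206,  q_3=2·6+1=13
…
a_5=2:  p_5=2·301+206=808,  q_5=2·19+13=51
…
a_10=1:  p_10=1·151649+61043=212692,  q_10=1·9572+3853=13425
a_11=2:  p_11=2·212692+151649=577033,  q_11=2·13425+9572=36422
a_12=5:  p_12=5·577033+212692=3097857,  q_12=5·36422+13425=195535
a_13=1:  p_13=1·3097857+577033=3674890,  q_13=1·195535+36422=231957
(x₁, y₁) = (3674890, 231957);  3674890² − 251·231957² = 1 ✓

3674890 231957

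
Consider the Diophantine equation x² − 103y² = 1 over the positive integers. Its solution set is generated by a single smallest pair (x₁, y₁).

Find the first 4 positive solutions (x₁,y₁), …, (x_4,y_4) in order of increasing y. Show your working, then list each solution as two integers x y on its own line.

227528 22419
103537981567 10201900464
47115579739725224 4642436017523565
21440227253936863550977 2112568364380001494176

√103 = [10; 6,1,2,1,1,9,1,1,2,1,6,20, …], period ℓ=12 (even) → k=11
i=0: a=10 ⇒ p=10, q=1
i=1: a=6 ⇒ p=61, q=6
i=2: a=1 ⇒ p=71, q=7
…
i=6: a=9 ⇒ p=4567, q=450
i=7: a=1 ⇒ p=5044, q=497
i=8: a=1 ⇒ p=9611, q=947
i=9: a=2 ⇒ p=24266, q=2391
i=10: a=1 ⇒ p=33877, q=3338
i=11: a=6 ⇒ p=227528, q=22419
fundamental: x₁=227528, y₁=22419  (since 51768990784 − 103·502611561 = 1)
(227528+22419√103)^2 = 103537981567 + 10201900464√103
(227528+22419√103)^3 = 47115579739725224 + 4642436017523565√103
(227528+22419√103)^4 = 21440227253936863550977 + 2112568364380001494176√103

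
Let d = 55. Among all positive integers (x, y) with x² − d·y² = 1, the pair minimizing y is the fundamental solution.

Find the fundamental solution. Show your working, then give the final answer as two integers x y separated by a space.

89 12

√55 = [7; 2,2,2,14, …], period ℓ=4 (even) → k=3
a_0=7:  p_0=7·1+0=7,  q_0=7·0+1=1
a_1=2:  p_1=2·7+1=15,  q_1=2·1+0=2
a_2=2:  p_2=2·15+7=37,  q_2=2·2+1=5
a_3=2:  p_3=2·37+15=89,  q_3=2·5+2=12
(x₁, y₁) = (89, 12);  89² − 55·12² = 1 ✓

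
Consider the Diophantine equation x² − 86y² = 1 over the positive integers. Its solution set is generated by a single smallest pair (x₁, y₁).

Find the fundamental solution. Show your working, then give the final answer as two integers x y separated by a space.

10405 1122

√86 = [9; 3,1,1,1,8,1,1,1,3,18, …], period ℓ=10 (even) → k=9
k=0  a_k=9  p_k/q_k = 9/1
k=1  a_k=3  p_k/q_k = 28/3
k=2  a_k=1  p_k/q_k = 37/4
…
k=4  a_k=1  p_k/q_k = 102/11
k=5  a_k=8  p_k/q_k = 881/95
k=6  a_k=1  p_k/q_k = 983/106
k=7  a_k=1  p_k/q_k = 1864/201
k=8  a_k=1  p_k/q_k = 2847/307
k=9  a_k=3  p_k/q_k = 10405/1122
→ (10405, 1122).  Check: 10405²=108264025, 86·1122²=108264024, difference 1.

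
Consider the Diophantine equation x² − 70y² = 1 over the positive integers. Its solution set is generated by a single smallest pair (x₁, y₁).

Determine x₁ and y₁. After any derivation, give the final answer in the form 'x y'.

251 30

[8; 2,1,2,1,2,16] for √70; ℓ=6 ⇒ convergent index 5
i=0: a=8 ⇒ p=8, q=1
i=1: a=2 ⇒ p=17, q=2
i=2: a=1 ⇒ p=25, q=3
i=3: a=2 ⇒ p=67, q=8
i=4: a=1 ⇒ p=92, q=11
i=5: a=2 ⇒ p=251, q=30
(x₁, y₁) = (251, 30);  251² − 70·30² = 1 ✓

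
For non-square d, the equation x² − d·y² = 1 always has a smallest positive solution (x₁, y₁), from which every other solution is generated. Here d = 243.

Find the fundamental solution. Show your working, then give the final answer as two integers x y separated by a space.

[15; 1,1,2,3,15,3,2,1,1,30] for √243; ℓ=10 ⇒ convergent index 9
step 0: (15, 1)  from 15·(1,0) + (0,1)
step 1: (16, 1)  from 1·(15,1) + (1,0)
step 2: (31, 2)  from 1·(16,1) + (15,1)
…
step 8: (41325, 2651)  from 1·(28901,1854) + (12424,797)
step 9: (70226, 4505)  from 1·(41325,2651) + (28901,1854)
fundamental: x₁=70226, y₁=4505  (since 4931691076 − 243·20295025 = 1)

70226 4505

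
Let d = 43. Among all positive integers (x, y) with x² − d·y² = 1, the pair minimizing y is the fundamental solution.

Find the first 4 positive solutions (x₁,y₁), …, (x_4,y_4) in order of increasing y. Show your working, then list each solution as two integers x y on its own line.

3482 531
24248647 3697884
168867574226 25752063645
1175993762661217 179337367525896

√43 → a₀=6, period (1,1,3,1,5,1,3,1,1,12); ℓ=10 even so k=9
step 0: (6, 1)  from 6·(1,0) + (0,1)
…
step 7: (1541, 235)  from 3·(400,61) + (341,52)
step 8: (1941, 296)  from 1·(1541,235) + (400,61)
step 9: (3482, 531)  from 1·(1941,296) + (1541,235)
→ (3482, 531).  Check: 3482²=12124324, 43·531²=12124323, difference 1.
k=2:  x_2 = 3482·3482+43·531·531 = 24248647,  y_2 = 3482·531+531·3482 = 3697884
k=3:  x_3 = 3482·24248647+43·531·3697884 = 168867574226,  y_3 = 3482·3697884+531·24248647 = 25752063645
k=4:  x_4 = 3482·168867574226+43·531·25752063645 = 1175993762661217,  y_4 = 3482·25752063645+531·168867574226 = 179337367525896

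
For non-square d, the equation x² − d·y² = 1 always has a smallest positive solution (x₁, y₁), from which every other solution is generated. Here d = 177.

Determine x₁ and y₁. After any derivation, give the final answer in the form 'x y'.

62423 4692

d=177: √d = [13; 3,3,2,8,2,3,3,26] (ℓ=8, even), read p_7/q_7
i=0: a=13 ⇒ p=13, q=1
…
i=2: a=3 ⇒ p=133, q=10
i=3: a=2 ⇒ p=306, q=23
…
i=5: a=2 ⇒ p=5468, q=411
i=6: a=3 ⇒ p=18985, q=1427
i=7: a=3 ⇒ p=62423, q=4692
→ (62423, 4692).  Check: 62423²=3896630929, 177·4692²=3896630928, difference 1.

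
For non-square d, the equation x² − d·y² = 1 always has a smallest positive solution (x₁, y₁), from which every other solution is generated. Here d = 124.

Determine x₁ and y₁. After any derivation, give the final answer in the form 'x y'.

4620799 414960

√124 = [11; 7,2,1,1,1,…,2,7,22, …], period ℓ=16 (even) → k=15
a_0=11:  p_0=11·1+0=11,  q_0=11·0+1=1
a_1=7:  p_1=7·11+1=78,  q_1=7·1+0=7
…
a_3=1:  p_3=1·167+78=245,  q_3=1·15+7=22
…
a_5=1:  p_5=1·412+245=657,  q_5=1·37+22=59
…
a_7=1:  p_7=1·2383+657=3040,  q_7=1·214+59=273
a_8=4:  p_8=4·3040+2383=14543,  q_8=4·273+214=1306
a_9=1:  p_9=1·14543+3040=17583,  q_9=1·1306+273=1579
…
a_14=2:  p_14=2·237042+152167=626251,  q_14=2·21287+13665=56239
a_15=7:  p_15=7·626251+237042=4620799,  q_15=7·56239+21287=414960
→ (4620799, 414960).  Check: 4620799²=21351783398401, 124·414960²=21351783398400, difference 1.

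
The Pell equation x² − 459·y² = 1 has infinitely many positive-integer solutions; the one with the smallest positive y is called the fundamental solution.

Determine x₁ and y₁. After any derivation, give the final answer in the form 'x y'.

[21; 2,2,1,4,21,4,1,2,2,42] for √459; ℓ=10 ⇒ convergent index 9
k=0  a_k=21  p_k/q_k = 21/1
k=1  a_k=2  p_k/q_k = 43/2
k=2  a_k=2  p_k/q_k = 107/5
…
k=4  a_k=4  p_k/q_k = 707/33
…
k=6  a_k=4  p_k/q_k = 60695/2833
…
k=8  a_k=2  p_k/q_k = 212079/9899
k=9  a_k=2  p_k/q_k = 499850/23331
(x₁, y₁) = (499850, 23331);  499850² − 459·23331² = 1 ✓

499850 23331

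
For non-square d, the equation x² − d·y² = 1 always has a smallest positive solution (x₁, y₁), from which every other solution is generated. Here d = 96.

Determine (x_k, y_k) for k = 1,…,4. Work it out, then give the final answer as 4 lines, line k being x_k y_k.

[9; 1,3,1,18] for √96; ℓ=4 ⇒ convergent index 3
a_0=9:  p_0=9·1+0=9,  q_0=9·0+1=1
…
a_2=3:  p_2=3·10+9=39,  q_2=3·1+1=4
a_3=1:  p_3=1·39+10=49,  q_3=1·4+1=5
→ (49, 5).  Check: 49²=2401, 96·5²=2400, difference 1.
(x_2, y_2) = (49·49 + 96·5·5, 49·5 + 5·49) = (4801, 490)
(x_3, y_3) = (49·4801 + 96·5·490, 49·490 + 5·4801) = (470449, 48015)
(x_4, y_4) = (49·470449 + 96·5·48015, 49·48015 + 5·470449) = (46099201, 4704980)

49 5
4801 490
470449 48015
46099201 4704980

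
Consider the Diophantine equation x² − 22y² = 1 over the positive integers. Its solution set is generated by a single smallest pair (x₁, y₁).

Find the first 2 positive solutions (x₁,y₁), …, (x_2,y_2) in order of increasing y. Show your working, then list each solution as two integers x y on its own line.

197 42
77617 16548

√22 → a₀=4, period (1,2,4,2,1,8); ℓ=6 even so k=5
step 0: (4, 1)  from 4·(1,0) + (0,1)
step 1: (5, 1)  from 1·(4,1) + (1,0)
step 2: (14, 3)  from 2·(5,1) + (4,1)
…
step 4: (136, 29)  from 2·(61,13) + (14,3)
step 5: (197, 42)  from 1·(136,29) + (61,13)
→ (197, 42).  Check: 197²=38809, 22·42²=38808, difference 1.
k=2:  x_2 = 197·197+22·42·42 = 77617,  y_2 = 197·42+42·197 = 16548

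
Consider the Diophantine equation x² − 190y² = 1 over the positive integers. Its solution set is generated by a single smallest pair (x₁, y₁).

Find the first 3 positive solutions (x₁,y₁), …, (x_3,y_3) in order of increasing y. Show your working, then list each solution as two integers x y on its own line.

52021 3774
5412368881 392654508
563113683064981 40852560317562

d=190: √d = [13; 1,3,1,1,1,…,3,1,26] (ℓ=14, even), read p_13/q_13
i=0: a=13 ⇒ p=13, q=1
i=1: a=1 ⇒ p=14, q=1
…
i=3: a=1 ⇒ p=69, q=5
i=4: a=1 ⇒ p=124, q=9
…
i=6: a=2 ⇒ p=510, q=37
…
i=10: a=1 ⇒ p=7085, q=514
…
i=12: a=3 ⇒ p=40787, q=2959
i=13: a=1 ⇒ p=52021, q=3774
→ (52021, 3774).  Check: 52021²=2706184441, 190·3774²=2706184440, difference 1.
k=2:  x_2 = 52021·52021+190·3774·3774 = 5412368881,  y_2 = 52021·3774+3774·52021 = 392654508
k=3:  x_3 = 52021·5412368881+190·3774·392654508 = 563113683064981,  y_3 = 52021·392654508+3774·5412368881 = 40852560317562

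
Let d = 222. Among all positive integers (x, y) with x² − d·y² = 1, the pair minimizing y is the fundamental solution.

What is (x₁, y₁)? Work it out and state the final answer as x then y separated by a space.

√222 → a₀=14, period (1,8,1,28); ℓ=4 even so k=3
i=0: a=14 ⇒ p=14, q=1
…
i=2: a=8 ⇒ p=134, q=9
i=3: a=1 ⇒ p=149, q=10
(x₁, y₁) = (149, 10);  149² − 222·10² = 1 ✓

149 10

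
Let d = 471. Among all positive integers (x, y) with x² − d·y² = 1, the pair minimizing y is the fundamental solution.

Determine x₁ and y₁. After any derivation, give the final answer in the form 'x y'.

7838695 361188

√471 → a₀=21, period (1,2,2,1,3,…,2,1,42); ℓ=14 even so k=13
i=0: a=21 ⇒ p=21, q=1
…
i=4: a=1 ⇒ p=217, q=10
i=5: a=3 ⇒ p=803, q=37
…
i=7: a=14 ⇒ p=48809, q=2249
i=8: a=4 ⇒ p=198665, q=9154
…
i=12: a=2 ⇒ p=5506953, q=253747
i=13: a=1 ⇒ p=7838695, q=361188
fundamental: x₁=7838695, y₁=361188  (since 61445139303025 − 471·130456771344 = 1)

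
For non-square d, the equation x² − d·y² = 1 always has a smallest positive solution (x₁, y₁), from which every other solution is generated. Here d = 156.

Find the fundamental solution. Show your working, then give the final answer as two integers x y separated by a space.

25 2

√156 → a₀=12, period (2,24); ℓ=2 even so k=1
a_0=12:  p_0=12·1+0=12,  q_0=12·0+1=1
a_1=2:  p_1=2·12+1=25,  q_1=2·1+0=2
fundamental: x₁=25, y₁=2  (since 625 − 156·4 = 1)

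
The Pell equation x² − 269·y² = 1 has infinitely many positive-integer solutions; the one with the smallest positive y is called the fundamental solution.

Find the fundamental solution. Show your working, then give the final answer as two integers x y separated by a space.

√269 = [16; 2,2,32, …], period ℓ=3 (odd) → k=5
a_0=16:  p_0=16·1+0=16,  q_0=16·0+1=1
a_1=2:  p_1=2·16+1=33,  q_1=2·1+0=2
…
a_3=32:  p_3=32·82+33=2657,  q_3=32·5+2=162
a_4=2:  p_4=2·2657+82=5396,  q_4=2·162+5=329
a_5=2:  p_5=2·5396+2657=13449,  q_5=2·329+162=820
(x₁, y₁) = (13449, 820);  13449² − 269·820² = 1 ✓

13449 820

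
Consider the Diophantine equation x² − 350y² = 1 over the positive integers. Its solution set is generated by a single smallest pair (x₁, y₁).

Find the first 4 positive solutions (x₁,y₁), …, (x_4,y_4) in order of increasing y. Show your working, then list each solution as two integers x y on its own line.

449 24
403201 21552
362074049 19353672
325142092801 17379575904

√350 → a₀=18, period (1,2,2,2,1,36); ℓ=6 even so k=5
step 0: (18, 1)  from 18·(1,0) + (0,1)
…
step 2: (56, 3)  from 2·(19,1) + (18,1)
step 3: (131, 7)  from 2·(56,3) + (19,1)
step 4: (318, 17)  from 2·(131,7) + (56,3)
step 5: (449, 24)  from 1·(318,17) + (131,7)
→ (449, 24).  Check: 449²=201601, 350·24²=201600, difference 1.
k=2:  x_2 = 449·449+350·24·24 = 403201,  y_2 = 449·24+24·449 = 21552
k=3:  x_3 = 449·403201+350·24·21552 = 362074049,  y_3 = 449·21552+24·403201 = 19353672
k=4:  x_4 = 449·362074049+350·24·19353672 = 325142092801,  y_4 = 449·19353672+24·362074049 = 17379575904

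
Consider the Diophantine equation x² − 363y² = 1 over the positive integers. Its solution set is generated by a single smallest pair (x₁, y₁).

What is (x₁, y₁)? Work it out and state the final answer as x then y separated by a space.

362 19

d=363: √d = [19; 19,38] (ℓ=2, even), read p_1/q_1
a_0=19:  p_0=19·1+0=19,  q_0=19·0+1=1
a_1=19:  p_1=19·19+1=362,  q_1=19·1+0=19
→ (362, 19).  Check: 362²=131044, 363·19²=131043, difference 1.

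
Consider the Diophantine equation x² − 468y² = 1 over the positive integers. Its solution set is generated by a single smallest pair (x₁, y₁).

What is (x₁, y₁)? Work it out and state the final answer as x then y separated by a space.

649 30

[21; 1,1,1,2,1,1,1,42] for √468; ℓ=8 ⇒ convergent index 7
i=0: a=21 ⇒ p=21, q=1
…
i=2: a=1 ⇒ p=43, q=2
…
i=4: a=2 ⇒ p=173, q=8
…
i=6: a=1 ⇒ p=411, q=19
i=7: a=1 ⇒ p=649, q=30
(x₁, y₁) = (649, 30);  649² − 468·30² = 1 ✓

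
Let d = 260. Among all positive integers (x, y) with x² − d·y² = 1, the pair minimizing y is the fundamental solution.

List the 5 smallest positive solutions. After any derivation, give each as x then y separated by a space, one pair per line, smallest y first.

√260 → a₀=16, period (8,32); ℓ=2 even so k=1
step 0: (16, 1)  from 16·(1,0) + (0,1)
step 1: (129, 8)  from 8·(16,1) + (1,0)
→ (129, 8).  Check: 129²=16641, 260·8²=16640, difference 1.
(129+8√260)^2 = 33281 + 2064√260
(129+8√260)^3 = 8586369 + 532504√260
(129+8√260)^4 = 2215249921 + 137383968√260
(129+8√260)^5 = 571525893249 + 35444531240√260

129 8
33281 2064
8586369 532504
2215249921 137383968
571525893249 35444531240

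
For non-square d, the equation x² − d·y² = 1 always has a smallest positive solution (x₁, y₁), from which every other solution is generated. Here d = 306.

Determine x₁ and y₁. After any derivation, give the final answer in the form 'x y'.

35 2

√306 = [17; 2,34, …], period ℓ=2 (even) → k=1
i=0: a=17 ⇒ p=17, q=1
i=1: a=2 ⇒ p=35, q=2
fundamental: x₁=35, y₁=2  (since 1225 − 306·4 = 1)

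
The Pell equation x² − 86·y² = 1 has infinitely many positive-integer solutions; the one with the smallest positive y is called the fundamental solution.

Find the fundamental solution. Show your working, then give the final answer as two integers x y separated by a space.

√86 → a₀=9, period (3,1,1,1,8,1,1,1,3,18); ℓ=10 even so k=9
step 0: (9, 1)  from 9·(1,0) + (0,1)
step 1: (28, 3)  from 3·(9,1) + (1,0)
…
step 3: (65, 7)  from 1·(37,4) + (28,3)
step 4: (102, 11)  from 1·(65,7) + (37,4)
…
step 6: (983, 106)  from 1·(881,95) + (102,11)
step 7: (1864, 201)  from 1·(983,106) + (881,95)
step 8: (2847, 307)  from 1·(1864,201) + (983,106)
step 9: (10405, 1122)  from 3·(2847,307) + (1864,201)
(x₁, y₁) = (10405, 1122);  10405² − 86·1122² = 1 ✓

10405 1122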